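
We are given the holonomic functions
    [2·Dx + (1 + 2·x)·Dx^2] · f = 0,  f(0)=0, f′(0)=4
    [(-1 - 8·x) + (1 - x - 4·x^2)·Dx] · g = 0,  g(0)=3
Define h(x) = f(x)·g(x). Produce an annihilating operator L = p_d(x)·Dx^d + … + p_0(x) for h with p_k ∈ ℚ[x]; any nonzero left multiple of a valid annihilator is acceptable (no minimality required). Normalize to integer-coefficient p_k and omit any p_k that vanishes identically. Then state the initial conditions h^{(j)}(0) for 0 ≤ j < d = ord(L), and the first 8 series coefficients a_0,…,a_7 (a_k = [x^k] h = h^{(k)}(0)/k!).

L = (10 + 32·x) + (22·x + 40·x^2)·Dx + (-1 - x + 6·x^2 + 8·x^3)·Dx^2  (order 2).
h: a_k = 0, 12, 0, 64, 40, 1672/5, 2152/5, 13144/7, …
ICs: h(0) = 0, h′(0) = 12.

f: a_k = 0, 4, -4, 16/3, -8, 64/5, -64/3, 256/7, …
g: a_k = 3, 3, 15, 27, 87, 195, 543, 1323, …
Sym-product of L_f,L_g gives L₀ (≤ ord 2).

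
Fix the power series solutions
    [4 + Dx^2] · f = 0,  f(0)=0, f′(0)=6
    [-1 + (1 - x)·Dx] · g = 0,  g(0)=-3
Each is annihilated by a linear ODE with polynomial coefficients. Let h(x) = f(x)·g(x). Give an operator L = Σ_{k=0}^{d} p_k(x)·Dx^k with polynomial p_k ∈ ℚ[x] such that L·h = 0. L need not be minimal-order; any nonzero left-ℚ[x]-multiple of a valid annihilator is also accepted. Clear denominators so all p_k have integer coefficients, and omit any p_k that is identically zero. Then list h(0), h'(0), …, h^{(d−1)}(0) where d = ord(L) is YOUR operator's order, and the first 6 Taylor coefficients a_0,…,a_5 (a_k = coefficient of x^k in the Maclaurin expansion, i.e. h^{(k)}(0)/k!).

L = (-4 + 4·x) + 2·Dx + (-1 + x)·Dx^2  (order 2).
h: a_k = 0, -18, -18, -6, -6, -42/5, …
ICs: h(0) = 0, h′(0) = -18.

f: a_k = 0, 6, 0, -4, 0, 4/5, …
g: a_k = -3, -3, -3, -3, -3, -3, …
Sym-product of L_f,L_g gives L₀ (≤ ord 2).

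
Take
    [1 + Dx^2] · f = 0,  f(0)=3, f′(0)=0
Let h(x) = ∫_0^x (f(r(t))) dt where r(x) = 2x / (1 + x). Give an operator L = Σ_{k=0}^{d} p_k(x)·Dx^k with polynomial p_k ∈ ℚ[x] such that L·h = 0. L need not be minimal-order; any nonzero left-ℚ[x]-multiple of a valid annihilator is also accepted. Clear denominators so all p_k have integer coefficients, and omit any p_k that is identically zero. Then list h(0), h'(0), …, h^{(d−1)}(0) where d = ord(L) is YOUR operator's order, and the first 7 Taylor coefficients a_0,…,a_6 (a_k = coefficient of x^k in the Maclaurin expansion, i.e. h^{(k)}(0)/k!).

f: a_k = 3, 0, -3/2, 0, 1/8, 0, -1/240, …
h₀=f(r): pull back L_f along r ⇒ L₀.
∫: right-multiply L₀ by Dx.
L = 4·Dx + (2 + 6·x + 6·x^2 + 2·x^3)·Dx^2 + (1 + 4·x + 6·x^2 + 4·x^3 + x^4)·Dx^3  (order 3).
h: a_k = 0, 3, 0, -2, 3, -16/5, 8/3, …
ICs: h(0) = 0, h′(0) = 3, h′′(0) = 0.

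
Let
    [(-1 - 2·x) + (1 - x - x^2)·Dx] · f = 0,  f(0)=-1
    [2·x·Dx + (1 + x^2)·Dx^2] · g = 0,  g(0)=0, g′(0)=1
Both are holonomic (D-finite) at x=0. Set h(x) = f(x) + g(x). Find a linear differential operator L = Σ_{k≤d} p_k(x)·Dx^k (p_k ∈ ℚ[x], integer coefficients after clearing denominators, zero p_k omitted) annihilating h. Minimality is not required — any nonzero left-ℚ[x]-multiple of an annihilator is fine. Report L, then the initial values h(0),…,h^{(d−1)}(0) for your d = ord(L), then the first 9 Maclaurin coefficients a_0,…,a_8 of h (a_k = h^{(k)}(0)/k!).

f: a_k = -1, -1, -2, -3, -5, -8, -13, -21, -34, …
g: a_k = 0, 1, 0, -1/3, 0, 1/5, 0, -1/7, 0, …
h₀=f+g: left-lcm gives L₀, ord ≤ 3.
L = (-4 + 16·x + 64·x^2 + 72·x^3 + 66·x^4 + 6·x^6)·Dx + (10 + 24·x + 28·x^2 + 60·x^3 + 65·x^4 + 50·x^5 + 3·x^6 + 6·x^7)·Dx^2 + (-2 - 2·x - 2·x^2 + 8·x^3 + 5·x^4 + 11·x^5 + 6·x^6 + x^7 + x^8)·Dx^3  (order 3).
h: a_k = -1, 0, -2, -10/3, -5, -39/5, -13, -148/7, -34, …
ICs: h(0) = -1, h′(0) = 0, h′′(0) = -4.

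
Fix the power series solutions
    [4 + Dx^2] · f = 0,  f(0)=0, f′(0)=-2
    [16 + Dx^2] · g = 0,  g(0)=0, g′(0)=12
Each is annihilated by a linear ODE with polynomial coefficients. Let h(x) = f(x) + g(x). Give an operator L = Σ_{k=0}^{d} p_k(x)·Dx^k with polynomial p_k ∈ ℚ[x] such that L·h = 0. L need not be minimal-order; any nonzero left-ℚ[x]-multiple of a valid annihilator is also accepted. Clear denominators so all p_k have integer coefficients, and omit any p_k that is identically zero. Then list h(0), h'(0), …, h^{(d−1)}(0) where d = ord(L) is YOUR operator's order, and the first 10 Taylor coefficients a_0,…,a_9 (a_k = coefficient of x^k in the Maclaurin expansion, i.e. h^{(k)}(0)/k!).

L = 64 + 20·Dx^2 + Dx^4  (order 4).
h: a_k = 0, 10, 0, -92/3, 0, 76/3, 0, -3064/315, 0, 1228/567, …
ICs: h(0) = 0, h′(0) = 10, h′′(0) = 0, h′′′(0) = -184.

f: a_k = 0, -2, 0, 4/3, 0, -4/15, 0, 8/315, 0, -4/2835, …
g: a_k = 0, 12, 0, -32, 0, 128/5, 0, -1024/105, 0, 2048/945, …
Weyl lclm of L_f,L_g ⇒ L₀ (ord ≤ 4).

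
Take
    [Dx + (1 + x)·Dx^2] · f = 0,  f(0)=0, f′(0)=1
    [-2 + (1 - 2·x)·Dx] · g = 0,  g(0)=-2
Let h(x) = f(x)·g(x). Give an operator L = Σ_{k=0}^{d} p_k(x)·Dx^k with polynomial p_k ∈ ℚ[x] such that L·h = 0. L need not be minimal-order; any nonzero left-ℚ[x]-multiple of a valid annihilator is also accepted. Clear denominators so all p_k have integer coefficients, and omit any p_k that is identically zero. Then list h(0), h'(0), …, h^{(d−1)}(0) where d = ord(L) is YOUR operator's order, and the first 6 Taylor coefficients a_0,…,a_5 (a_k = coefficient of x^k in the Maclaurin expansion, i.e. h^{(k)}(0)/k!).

L = 2 + (3 + 6·x)·Dx + (-1 + x + 2·x^2)·Dx^2  (order 2).
h: a_k = 0, -2, -3, -20/3, -77/6, -391/15, …
ICs: h(0) = 0, h′(0) = -2.

f: a_k = 0, 1, -1/2, 1/3, -1/4, 1/5, …
g: a_k = -2, -4, -8, -16, -32, -64, …
Product ⇒ symmetric product L₀, ord ≤ 2.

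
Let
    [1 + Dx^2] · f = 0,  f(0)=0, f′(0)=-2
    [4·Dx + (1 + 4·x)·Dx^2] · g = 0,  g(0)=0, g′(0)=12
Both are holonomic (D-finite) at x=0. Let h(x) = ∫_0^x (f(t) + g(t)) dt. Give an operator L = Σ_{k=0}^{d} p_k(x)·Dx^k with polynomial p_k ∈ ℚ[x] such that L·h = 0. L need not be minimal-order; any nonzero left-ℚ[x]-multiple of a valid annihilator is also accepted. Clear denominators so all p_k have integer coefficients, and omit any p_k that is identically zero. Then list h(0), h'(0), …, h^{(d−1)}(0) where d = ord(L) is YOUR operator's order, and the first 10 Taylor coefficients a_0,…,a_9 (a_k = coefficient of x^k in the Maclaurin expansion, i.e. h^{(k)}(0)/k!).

L = (388 + 32·x + 64·x^2)·Dx^2 + (33 + 140·x + 48·x^2 + 64·x^3)·Dx^3 + (388 + 32·x + 64·x^2)·Dx^4 + (33 + 140·x + 48·x^2 + 64·x^3)·Dx^5  (order 5).
h: a_k = 0, 0, 5, -8, 193/12, -192/5, 36863/360, -2048/7, 17694721/20160, -8192/3, …
ICs: h(0) = 0, h′(0) = 0, h′′(0) = 10, h′′′(0) = -48, h′′′′(0) = 386.

f: a_k = 0, -2, 0, 1/3, 0, -1/60, 0, 1/2520, 0, -1/181440, …
g: a_k = 0, 12, -24, 64, -192, 3072/5, -2048, 49152/7, -24576, 262144/3, …
Weyl lclm of L_f,L_g ⇒ L₀ (ord ≤ 4).
h=∫₀ˣh₀: take L = L₀·Dx.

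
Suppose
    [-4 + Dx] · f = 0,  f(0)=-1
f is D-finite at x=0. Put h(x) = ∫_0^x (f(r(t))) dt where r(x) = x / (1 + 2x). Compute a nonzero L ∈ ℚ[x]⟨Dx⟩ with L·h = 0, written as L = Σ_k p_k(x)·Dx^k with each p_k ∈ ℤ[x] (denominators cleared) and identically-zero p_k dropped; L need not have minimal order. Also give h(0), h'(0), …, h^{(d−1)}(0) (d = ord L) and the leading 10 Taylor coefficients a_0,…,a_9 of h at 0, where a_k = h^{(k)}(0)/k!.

L = -4·Dx + (1 + 4·x + 4·x^2)·Dx^2  (order 2).
h: a_k = 0, -1, -2, 0, 4/3, -32/15, 32/15, -256/315, -160/63, 8192/945, …
ICs: h(0) = 0, h′(0) = -1.

f: a_k = -1, -4, -8, -32/3, -32/3, -128/15, -256/45, -1024/315, -512/315, -2048/2835, …
f∘r: x↦r, Dx↦Dx/r' in L_f ⇒ L₀.
Integrate: L := L₀·Dx.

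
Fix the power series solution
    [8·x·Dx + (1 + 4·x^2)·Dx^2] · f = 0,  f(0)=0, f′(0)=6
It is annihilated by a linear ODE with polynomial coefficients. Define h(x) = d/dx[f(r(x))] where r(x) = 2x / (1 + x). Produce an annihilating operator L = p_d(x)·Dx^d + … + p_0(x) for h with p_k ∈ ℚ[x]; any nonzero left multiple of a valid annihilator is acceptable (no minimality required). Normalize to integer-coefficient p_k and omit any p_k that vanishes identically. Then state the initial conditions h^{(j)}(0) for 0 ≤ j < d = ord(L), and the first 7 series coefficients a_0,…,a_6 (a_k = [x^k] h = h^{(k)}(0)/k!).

f: a_k = 0, 6, 0, -8, 0, 96/5, 0, …
f∘r: x↦r, Dx↦Dx/r' in L_f ⇒ L₀.
Derive L from L₀ (diff closure).
L = (2 + 34·x) + (1 + 2·x + 17·x^2)·Dx  (order 1).
h: a_k = 12, -24, -156, 720, 1212, -14664, 8724, …
ICs: h(0) = 12.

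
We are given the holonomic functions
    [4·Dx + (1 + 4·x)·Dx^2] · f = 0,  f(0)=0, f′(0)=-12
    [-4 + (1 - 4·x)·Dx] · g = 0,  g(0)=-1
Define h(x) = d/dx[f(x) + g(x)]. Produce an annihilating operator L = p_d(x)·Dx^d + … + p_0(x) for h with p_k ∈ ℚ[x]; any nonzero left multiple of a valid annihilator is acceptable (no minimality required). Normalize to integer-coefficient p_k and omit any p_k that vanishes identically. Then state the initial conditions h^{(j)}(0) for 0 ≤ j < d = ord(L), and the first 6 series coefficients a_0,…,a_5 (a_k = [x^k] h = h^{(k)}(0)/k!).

L = (-160 - 128·x) + (-16 - 256·x - 256·x^2)·Dx + (3 + 4·x - 48·x^2 - 64·x^3)·Dx^2  (order 2).
h: a_k = -16, 16, -384, -256, -8192, -12288, …
ICs: h(0) = -16, h′(0) = 16.

f: a_k = 0, -12, 24, -64, 192, -3072/5, …
g: a_k = -1, -4, -16, -64, -256, -1024, …
Weyl lclm of L_f,L_g ⇒ L₀ (ord ≤ 3).
h₀' ⇒ L via d/dx closure of L₀.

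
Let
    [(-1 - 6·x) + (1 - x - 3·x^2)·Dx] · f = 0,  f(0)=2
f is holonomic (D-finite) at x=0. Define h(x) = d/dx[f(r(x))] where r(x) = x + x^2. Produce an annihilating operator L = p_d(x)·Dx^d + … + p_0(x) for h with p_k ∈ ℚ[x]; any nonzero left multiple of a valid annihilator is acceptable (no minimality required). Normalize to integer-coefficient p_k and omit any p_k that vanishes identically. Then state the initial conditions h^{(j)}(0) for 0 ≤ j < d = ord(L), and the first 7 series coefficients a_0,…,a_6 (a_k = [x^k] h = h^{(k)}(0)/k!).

L = (10 + 60·x + 168·x^2 + 396·x^3 + 648·x^4 + 540·x^5 + 180·x^6) + (-1 - 7·x - 6·x^2 + 44·x^3 + 135·x^4 + 180·x^5 + 126·x^6 + 36·x^7)·Dx  (order 1).
h: a_k = 2, 20, 90, 352, 1370, 5016, 17850, …
ICs: h(0) = 2.

f: a_k = 2, 2, 8, 14, 38, 80, 194, …
f∘r: x↦r, Dx↦Dx/r' in L_f ⇒ L₀.
h₀' ⇒ L via d/dx closure of L₀.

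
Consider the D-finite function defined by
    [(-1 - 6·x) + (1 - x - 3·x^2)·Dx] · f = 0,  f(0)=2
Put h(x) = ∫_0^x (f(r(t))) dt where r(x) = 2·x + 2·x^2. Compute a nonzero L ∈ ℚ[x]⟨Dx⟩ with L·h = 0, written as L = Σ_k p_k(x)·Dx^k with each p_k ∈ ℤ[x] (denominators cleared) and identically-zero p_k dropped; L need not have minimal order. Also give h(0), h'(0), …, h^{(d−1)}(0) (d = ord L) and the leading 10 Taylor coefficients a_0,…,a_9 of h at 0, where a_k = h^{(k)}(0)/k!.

f: a_k = 2, 2, 8, 14, 38, 80, 194, 434, 1016, 2318, …
Substitute x→r, Dx→(1/r')Dx; clear ⇒ L₀.
h=∫₀ˣh₀: take L = L₀·Dx.
L = (2 + 28·x + 72·x^2 + 48·x^3)·Dx + (-1 + 2·x + 14·x^2 + 24·x^3 + 12·x^4)·Dx^2  (order 2).
h: a_k = 0, 2, 2, 12, 44, 976/5, 888, 28976/7, 19760, 95712, …
ICs: h(0) = 0, h′(0) = 2.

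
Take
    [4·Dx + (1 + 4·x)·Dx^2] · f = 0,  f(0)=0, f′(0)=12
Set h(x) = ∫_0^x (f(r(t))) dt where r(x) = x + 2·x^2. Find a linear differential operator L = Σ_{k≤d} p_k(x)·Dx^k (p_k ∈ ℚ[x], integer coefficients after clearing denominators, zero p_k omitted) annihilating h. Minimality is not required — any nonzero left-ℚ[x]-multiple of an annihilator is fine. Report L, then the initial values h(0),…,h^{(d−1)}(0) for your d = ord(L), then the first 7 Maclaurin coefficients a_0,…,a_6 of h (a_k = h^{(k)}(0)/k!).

L = (16·x + 32·x^2)·Dx^2 + (1 + 8·x + 24·x^2 + 32·x^3)·Dx^3  (order 3).
h: a_k = 0, 0, 6, 0, -8, 96/5, -128/5, …
ICs: h(0) = 0, h′(0) = 0, h′′(0) = 12.

f: a_k = 0, 12, -24, 64, -192, 3072/5, -2048, …
h₀=f(r): pull back L_f along r ⇒ L₀.
Integrate: L := L₀·Dx.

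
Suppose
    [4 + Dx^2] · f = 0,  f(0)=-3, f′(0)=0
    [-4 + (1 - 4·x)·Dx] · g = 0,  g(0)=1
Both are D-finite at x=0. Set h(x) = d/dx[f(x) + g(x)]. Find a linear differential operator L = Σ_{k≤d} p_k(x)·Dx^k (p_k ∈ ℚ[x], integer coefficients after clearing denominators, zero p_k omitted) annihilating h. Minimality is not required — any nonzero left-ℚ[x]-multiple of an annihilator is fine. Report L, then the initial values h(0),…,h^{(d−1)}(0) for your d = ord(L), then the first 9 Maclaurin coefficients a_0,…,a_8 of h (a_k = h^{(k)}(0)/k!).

L = (1568 - 256·x + 512·x^2) + (-100 + 432·x - 192·x^2 + 256·x^3)·Dx + (392 - 64·x + 128·x^2)·Dx^2 + (-25 + 108·x - 48·x^2 + 64·x^3)·Dx^3  (order 3).
h: a_k = 4, 44, 192, 1016, 5120, 122888/5, 114688, 55050224/105, 2359296, …
ICs: h(0) = 4, h′(0) = 44, h′′(0) = 384.

f: a_k = -3, 0, 6, 0, -2, 0, 4/15, 0, -2/105, …
g: a_k = 1, 4, 16, 64, 256, 1024, 4096, 16384, 65536, …
h₀=f+g: left-lcm gives L₀, ord ≤ 3.
Derive L from L₀ (diff closure).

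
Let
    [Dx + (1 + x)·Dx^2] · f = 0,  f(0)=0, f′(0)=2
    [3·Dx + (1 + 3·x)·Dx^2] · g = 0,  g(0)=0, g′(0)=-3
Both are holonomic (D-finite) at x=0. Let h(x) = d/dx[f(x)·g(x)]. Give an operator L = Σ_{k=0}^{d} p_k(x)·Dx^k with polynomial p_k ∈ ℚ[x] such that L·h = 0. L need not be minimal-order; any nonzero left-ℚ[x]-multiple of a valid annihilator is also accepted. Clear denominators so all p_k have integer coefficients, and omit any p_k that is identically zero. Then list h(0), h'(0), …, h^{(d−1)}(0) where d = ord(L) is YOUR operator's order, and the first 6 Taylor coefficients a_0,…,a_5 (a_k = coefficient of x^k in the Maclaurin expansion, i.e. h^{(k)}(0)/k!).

L = (30 + 72·x + 54·x^2) + (76 + 354·x + 540·x^2 + 270·x^3)·Dx + (29 + 200·x + 486·x^2 + 504·x^3 + 189·x^4)·Dx^2 + (2 + 19·x + 68·x^2 + 114·x^3 + 90·x^4 + 27·x^5)·Dx^3  (order 3).
h: a_k = 0, -12, 36, -98, 270, -3807/5, …
ICs: h(0) = 0, h′(0) = -12, h′′(0) = 72.

f: a_k = 0, 2, -1, 2/3, -1/2, 2/5, …
g: a_k = 0, -3, 9/2, -9, 81/4, -243/5, …
Product ⇒ symmetric product L₀, ord ≤ 4.
Differentiate: ansatz ord ≤ ord L₀ ⇒ L.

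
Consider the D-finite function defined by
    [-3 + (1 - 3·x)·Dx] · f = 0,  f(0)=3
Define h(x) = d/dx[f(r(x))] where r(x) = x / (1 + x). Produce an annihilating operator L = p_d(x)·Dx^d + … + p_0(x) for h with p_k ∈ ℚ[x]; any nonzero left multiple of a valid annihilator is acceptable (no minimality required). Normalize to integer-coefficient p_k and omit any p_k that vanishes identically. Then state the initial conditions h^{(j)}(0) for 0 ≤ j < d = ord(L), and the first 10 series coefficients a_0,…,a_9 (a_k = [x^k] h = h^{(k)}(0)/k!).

f: a_k = 3, 9, 27, 81, 243, 729, 2187, 6561, 19683, 59049, …
h₀=f(r): pull back L_f along r ⇒ L₀.
Derive L from L₀ (diff closure).
L = 4 + (-1 + 2·x)·Dx  (order 1).
h: a_k = 9, 36, 108, 288, 720, 1728, 4032, 9216, 20736, 46080, …
ICs: h(0) = 9.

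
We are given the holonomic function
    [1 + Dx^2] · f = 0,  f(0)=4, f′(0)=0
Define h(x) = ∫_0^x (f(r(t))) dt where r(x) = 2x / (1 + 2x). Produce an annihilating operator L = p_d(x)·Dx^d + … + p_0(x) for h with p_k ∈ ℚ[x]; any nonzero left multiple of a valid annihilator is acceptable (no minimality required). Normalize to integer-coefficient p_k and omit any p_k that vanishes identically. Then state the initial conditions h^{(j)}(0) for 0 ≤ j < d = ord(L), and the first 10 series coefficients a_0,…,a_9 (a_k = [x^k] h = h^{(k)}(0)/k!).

L = 4·Dx + (4 + 24·x + 48·x^2 + 32·x^3)·Dx^2 + (1 + 8·x + 24·x^2 + 32·x^3 + 16·x^4)·Dx^3  (order 3).
h: a_k = 0, 4, 0, -8/3, 8, -56/3, 352/9, -24016/315, 696/5, -133592/567, …
ICs: h(0) = 0, h′(0) = 4, h′′(0) = 0.

f: a_k = 4, 0, -2, 0, 1/6, 0, -1/180, 0, 1/10080, 0, …
Change of var in L_f (x↦r) gives L₀.
Integrate: L := L₀·Dx.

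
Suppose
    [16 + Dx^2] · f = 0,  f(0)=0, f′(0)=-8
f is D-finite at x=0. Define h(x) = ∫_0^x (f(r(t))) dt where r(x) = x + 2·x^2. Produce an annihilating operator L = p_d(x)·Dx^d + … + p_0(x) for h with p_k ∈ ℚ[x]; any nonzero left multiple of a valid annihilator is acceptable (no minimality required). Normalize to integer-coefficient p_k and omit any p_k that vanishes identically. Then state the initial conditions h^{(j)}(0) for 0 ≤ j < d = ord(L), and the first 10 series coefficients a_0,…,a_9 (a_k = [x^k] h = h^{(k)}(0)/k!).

L = (16 + 192·x + 768·x^2 + 1024·x^3)·Dx - 4·Dx^2 + (1 + 4·x)·Dx^3  (order 3).
h: a_k = 0, 0, -4, -16/3, 16/3, 128/5, 1792/45, 0, -26624/315, -57344/405, …
ICs: h(0) = 0, h′(0) = 0, h′′(0) = -8.

f: a_k = 0, -8, 0, 64/3, 0, -256/15, 0, 2048/315, 0, -4096/2835, …
L₀ from L_f via x↦r, Dx↦r'^{-1}Dx.
Integrate: L := L₀·Dx.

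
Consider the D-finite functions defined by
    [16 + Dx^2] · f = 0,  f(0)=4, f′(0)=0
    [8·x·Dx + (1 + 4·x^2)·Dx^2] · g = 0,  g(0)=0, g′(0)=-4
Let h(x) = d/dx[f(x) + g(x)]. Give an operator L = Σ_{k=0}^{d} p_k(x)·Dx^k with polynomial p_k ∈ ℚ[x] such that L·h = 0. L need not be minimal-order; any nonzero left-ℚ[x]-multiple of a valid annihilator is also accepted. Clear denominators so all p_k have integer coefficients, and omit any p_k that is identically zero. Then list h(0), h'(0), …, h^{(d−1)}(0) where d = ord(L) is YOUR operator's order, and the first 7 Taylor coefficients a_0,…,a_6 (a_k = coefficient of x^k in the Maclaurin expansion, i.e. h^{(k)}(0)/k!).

L = (-512·x + 5120·x^3 + 4096·x^5) + (16 + 512·x^2 + 2304·x^4 + 2048·x^6)·Dx + (-32·x + 320·x^3 + 256·x^5)·Dx^2 + (1 + 32·x^2 + 144·x^4 + 128·x^6)·Dx^3  (order 3).
h: a_k = -4, -64, 16, 512/3, -64, -2048/15, 256, …
ICs: h(0) = -4, h′(0) = -64, h′′(0) = 32.

f: a_k = 4, 0, -32, 0, 128/3, 0, -1024/45, …
g: a_k = 0, -4, 0, 16/3, 0, -64/5, 0, …
h₀=f+g: left-lcm gives L₀, ord ≤ 4.
Differentiate: ansatz ord ≤ ord L₀ ⇒ L.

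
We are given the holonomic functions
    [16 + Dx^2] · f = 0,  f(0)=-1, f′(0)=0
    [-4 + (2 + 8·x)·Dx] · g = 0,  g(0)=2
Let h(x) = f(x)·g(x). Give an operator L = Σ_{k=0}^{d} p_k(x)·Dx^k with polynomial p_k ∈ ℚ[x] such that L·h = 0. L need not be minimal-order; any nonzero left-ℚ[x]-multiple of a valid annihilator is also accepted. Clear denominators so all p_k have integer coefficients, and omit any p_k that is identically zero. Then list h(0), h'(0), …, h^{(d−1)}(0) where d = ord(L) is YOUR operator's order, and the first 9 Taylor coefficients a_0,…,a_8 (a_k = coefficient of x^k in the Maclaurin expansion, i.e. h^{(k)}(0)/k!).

L = (28 + 128·x + 256·x^2) + (-4 - 16·x)·Dx + (1 + 8·x + 16·x^2)·Dx^2  (order 2).
h: a_k = -2, -4, 20, 24, -100/3, -104/3, 2792/45, -6416/45, 176188/315, …
ICs: h(0) = -2, h′(0) = -4.

f: a_k = -1, 0, 8, 0, -32/3, 0, 256/45, 0, -512/315, …
g: a_k = 2, 4, -4, 8, -20, 56, -168, 528, -1716, …
h₀=f·g: eliminate ⇒ L₀, order ≤ 2·1.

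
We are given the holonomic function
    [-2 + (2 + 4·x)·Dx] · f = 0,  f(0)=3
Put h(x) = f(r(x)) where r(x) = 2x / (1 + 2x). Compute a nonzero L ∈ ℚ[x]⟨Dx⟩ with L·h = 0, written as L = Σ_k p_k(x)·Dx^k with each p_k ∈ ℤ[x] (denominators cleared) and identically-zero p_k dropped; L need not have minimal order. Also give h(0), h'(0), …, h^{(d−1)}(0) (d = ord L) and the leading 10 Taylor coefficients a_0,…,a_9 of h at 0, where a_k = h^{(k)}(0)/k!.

f: a_k = 3, 3, -3/2, 3/2, -15/8, 21/8, -63/16, 99/16, -1287/128, 2145/128, …
h₀=f(r): pull back L_f along r ⇒ L₀.
L = -2 + (1 + 8·x + 12·x^2)·Dx  (order 1).
h: a_k = 3, 6, -18, 60, -222, 900, -3924, 18072, -86670, 428388, …
ICs: h(0) = 3.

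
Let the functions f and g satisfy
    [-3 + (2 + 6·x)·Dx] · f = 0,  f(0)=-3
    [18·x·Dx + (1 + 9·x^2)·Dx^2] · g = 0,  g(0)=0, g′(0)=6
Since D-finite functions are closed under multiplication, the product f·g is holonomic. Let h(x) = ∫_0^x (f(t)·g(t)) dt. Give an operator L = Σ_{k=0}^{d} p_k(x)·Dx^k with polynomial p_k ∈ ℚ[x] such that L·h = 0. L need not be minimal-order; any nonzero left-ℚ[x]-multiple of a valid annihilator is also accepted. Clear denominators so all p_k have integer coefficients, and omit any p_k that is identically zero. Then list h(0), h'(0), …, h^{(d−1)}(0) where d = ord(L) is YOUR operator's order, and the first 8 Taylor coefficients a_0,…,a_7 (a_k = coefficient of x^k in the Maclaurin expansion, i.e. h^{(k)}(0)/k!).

L = (27 - 108·x - 81·x^2)·Dx + (-12 + 36·x + 324·x^2 + 324·x^3)·Dx^2 + (4 + 24·x + 72·x^2 + 216·x^3 + 324·x^4)·Dx^3  (order 3).
h: a_k = 0, 0, -9, -9, 297/16, 81/8, -31509/640, -298161/4480, …
ICs: h(0) = 0, h′(0) = 0, h′′(0) = -18.

f: a_k = -3, -9/2, 27/8, -81/16, 1215/128, -5103/256, 45927/1024, -216513/2048, …
g: a_k = 0, 6, 0, -18, 0, 486/5, 0, -4374/7, …
Sym-product of L_f,L_g gives L₀ (≤ ord 2).
h=∫h₀ ⇒ L = L₀·Dx.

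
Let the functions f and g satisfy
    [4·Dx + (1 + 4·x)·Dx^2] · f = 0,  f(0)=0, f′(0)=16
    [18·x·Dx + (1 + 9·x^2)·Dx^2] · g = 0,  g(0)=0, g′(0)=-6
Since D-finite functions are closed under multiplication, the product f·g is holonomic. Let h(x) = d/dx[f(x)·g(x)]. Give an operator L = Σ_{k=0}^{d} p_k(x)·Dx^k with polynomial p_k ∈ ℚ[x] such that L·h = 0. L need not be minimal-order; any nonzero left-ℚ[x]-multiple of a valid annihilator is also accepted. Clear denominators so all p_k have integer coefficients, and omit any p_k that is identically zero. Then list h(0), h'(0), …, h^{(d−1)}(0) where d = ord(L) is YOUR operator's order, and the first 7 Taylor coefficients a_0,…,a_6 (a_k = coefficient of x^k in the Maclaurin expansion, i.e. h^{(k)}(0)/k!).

L = (2448 + 17280·x + 76464·x^2 + 518400·x^3 + 1399680·x^4 + 2426112·x^5 + 1679616·x^7) + (452 + 10800·x + 98028·x^2 + 491184·x^3 + 1840320·x^4 + 4339008·x^5 + 6531840·x^6 + 1259712·x^7 + 5878656·x^8)·Dx + (136 + 1912·x + 18576·x^2 + 103608·x^3 + 389448·x^4 + 1100304·x^5 + 2239488·x^6 + 3277584·x^7 + 1259712·x^8 + 3359232·x^9)·Dx^2 + (13 + 176·x + 1234·x^2 + 6048·x^3 + 22833·x^4 + 68688·x^5 + 154224·x^6 + 279936·x^7 + 399492·x^8 + 209952·x^9 + 419904·x^10)·Dx^3  (order 3).
h: a_k = 0, -192, 576, -896, 4800, -148032/5, 521024/5, …
ICs: h(0) = 0, h′(0) = -192, h′′(0) = 1152.

f: a_k = 0, 16, -32, 256/3, -256, 4096/5, -8192/3, …
g: a_k = 0, -6, 0, 18, 0, -486/5, 0, …
L₀ := L_f ⊗_s L_g (sym. prod.), ord ≤ 4.
h₀' ⇒ L via d/dx closure of L₀.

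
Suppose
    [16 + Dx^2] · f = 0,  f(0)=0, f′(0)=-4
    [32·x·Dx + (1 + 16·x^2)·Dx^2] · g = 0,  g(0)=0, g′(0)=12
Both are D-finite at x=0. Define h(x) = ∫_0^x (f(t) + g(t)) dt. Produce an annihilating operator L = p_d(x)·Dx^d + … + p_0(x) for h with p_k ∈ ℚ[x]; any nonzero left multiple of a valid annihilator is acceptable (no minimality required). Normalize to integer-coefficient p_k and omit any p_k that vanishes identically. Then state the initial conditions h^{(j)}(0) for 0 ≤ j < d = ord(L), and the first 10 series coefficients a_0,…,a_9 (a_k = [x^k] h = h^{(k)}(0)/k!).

f: a_k = 0, -4, 0, 32/3, 0, -128/15, 0, 1024/315, 0, -2048/2835, …
g: a_k = 0, 12, 0, -64, 0, 3072/5, 0, -49152/7, 0, 262144/3, …
h₀=f+g: left-lcm gives L₀, ord ≤ 4.
∫: right-multiply L₀ by Dx.
L = (-5632·x + 114688·x^3 + 131072·x^5)·Dx^2 + (-16 + 1792·x^2 + 36864·x^4 + 65536·x^6)·Dx^3 + (-352·x + 7168·x^3 + 8192·x^5)·Dx^4 + (-1 + 112·x^2 + 2304·x^4 + 4096·x^6)·Dx^5  (order 5).
h: a_k = 0, 0, 4, 0, -40/3, 0, 4544/45, 0, -276352/315, 0, …
ICs: h(0) = 0, h′(0) = 0, h′′(0) = 8, h′′′(0) = 0, h′′′′(0) = -320.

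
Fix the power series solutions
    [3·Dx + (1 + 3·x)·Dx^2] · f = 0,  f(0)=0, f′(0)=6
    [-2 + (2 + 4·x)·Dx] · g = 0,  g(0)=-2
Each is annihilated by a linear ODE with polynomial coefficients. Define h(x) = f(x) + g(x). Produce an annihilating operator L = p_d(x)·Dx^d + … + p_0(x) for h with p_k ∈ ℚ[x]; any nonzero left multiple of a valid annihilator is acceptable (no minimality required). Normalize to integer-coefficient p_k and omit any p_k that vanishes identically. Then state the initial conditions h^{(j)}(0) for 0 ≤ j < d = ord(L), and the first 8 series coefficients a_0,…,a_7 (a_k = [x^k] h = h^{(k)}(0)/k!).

f: a_k = 0, 6, -9, 18, -81/2, 486/5, -243, 4374/7, …
g: a_k = -2, -2, 1, -1, 5/4, -7/4, 21/8, -33/8, …
Sum ⇒ L₀ = lclm(L_f,L_g) in ℚ(x)⟨Dx⟩.
L = (18 + 18·x)·Dx + (30 + 108·x + 90·x^2)·Dx^2 + (4 + 26·x + 54·x^2 + 36·x^3)·Dx^3  (order 3).
h: a_k = -2, 4, -8, 17, -157/4, 1909/20, -1923/8, 34761/56, …
ICs: h(0) = -2, h′(0) = 4, h′′(0) = -16.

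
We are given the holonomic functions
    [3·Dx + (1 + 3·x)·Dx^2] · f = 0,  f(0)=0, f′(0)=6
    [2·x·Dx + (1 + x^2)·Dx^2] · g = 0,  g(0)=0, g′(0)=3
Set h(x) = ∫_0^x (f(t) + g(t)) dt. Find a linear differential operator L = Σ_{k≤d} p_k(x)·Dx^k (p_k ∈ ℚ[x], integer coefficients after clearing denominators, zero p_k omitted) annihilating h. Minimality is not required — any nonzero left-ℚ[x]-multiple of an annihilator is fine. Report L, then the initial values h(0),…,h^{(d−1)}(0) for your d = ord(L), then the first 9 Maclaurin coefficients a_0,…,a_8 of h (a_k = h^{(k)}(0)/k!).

L = (-6 - 54·x + 18·x^2 + 18·x^3)·Dx^2 + (-20 - 12·x - 48·x^2 + 36·x^3 + 36·x^4)·Dx^3 + (-3 - 7·x + 6·x^2 + 2·x^3 + 9·x^4 + 9·x^5)·Dx^4  (order 4).
h: a_k = 0, 0, 9/2, -3, 17/4, -81/10, 163/10, -243/7, 4371/56, …
ICs: h(0) = 0, h′(0) = 0, h′′(0) = 9, h′′′(0) = -18.

f: a_k = 0, 6, -9, 18, -81/2, 486/5, -243, 4374/7, -6561/4, …
g: a_k = 0, 3, 0, -1, 0, 3/5, 0, -3/7, 0, …
Weyl lclm of L_f,L_g ⇒ L₀ (ord ≤ 4).
h=∫₀ˣh₀: take L = L₀·Dx.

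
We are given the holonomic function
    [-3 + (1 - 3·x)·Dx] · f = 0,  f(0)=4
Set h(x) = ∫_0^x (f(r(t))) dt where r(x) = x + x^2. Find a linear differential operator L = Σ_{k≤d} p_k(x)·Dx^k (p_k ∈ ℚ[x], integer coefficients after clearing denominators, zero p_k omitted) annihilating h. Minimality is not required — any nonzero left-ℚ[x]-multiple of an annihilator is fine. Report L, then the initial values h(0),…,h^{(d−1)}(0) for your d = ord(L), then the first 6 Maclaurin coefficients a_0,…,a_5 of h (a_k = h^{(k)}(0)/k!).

f: a_k = 4, 12, 36, 108, 324, 972, …
Change of var in L_f (x↦r) gives L₀.
h=∫h₀ ⇒ L = L₀·Dx.
L = (3 + 6·x)·Dx + (-1 + 3·x + 3·x^2)·Dx^2  (order 2).
h: a_k = 0, 4, 6, 16, 45, 684/5, …
ICs: h(0) = 0, h′(0) = 4.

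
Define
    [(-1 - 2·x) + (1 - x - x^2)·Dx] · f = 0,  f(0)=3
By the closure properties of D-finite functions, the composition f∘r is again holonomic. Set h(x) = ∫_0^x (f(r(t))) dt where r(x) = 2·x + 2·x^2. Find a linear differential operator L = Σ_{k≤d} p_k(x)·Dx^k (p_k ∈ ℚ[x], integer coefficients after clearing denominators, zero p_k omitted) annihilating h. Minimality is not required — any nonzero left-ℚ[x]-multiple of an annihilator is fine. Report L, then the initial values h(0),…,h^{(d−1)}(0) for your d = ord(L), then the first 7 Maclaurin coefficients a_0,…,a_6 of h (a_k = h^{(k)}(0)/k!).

L = (2 + 12·x + 24·x^2 + 16·x^3)·Dx + (-1 + 2·x + 6·x^2 + 8·x^3 + 4·x^4)·Dx^2  (order 2).
h: a_k = 0, 3, 3, 10, 30, 96, 324, …
ICs: h(0) = 0, h′(0) = 3.

f: a_k = 3, 3, 6, 9, 15, 24, 39, …
Substitute x→r, Dx→(1/r')Dx; clear ⇒ L₀.
h=∫₀ˣh₀: take L = L₀·Dx.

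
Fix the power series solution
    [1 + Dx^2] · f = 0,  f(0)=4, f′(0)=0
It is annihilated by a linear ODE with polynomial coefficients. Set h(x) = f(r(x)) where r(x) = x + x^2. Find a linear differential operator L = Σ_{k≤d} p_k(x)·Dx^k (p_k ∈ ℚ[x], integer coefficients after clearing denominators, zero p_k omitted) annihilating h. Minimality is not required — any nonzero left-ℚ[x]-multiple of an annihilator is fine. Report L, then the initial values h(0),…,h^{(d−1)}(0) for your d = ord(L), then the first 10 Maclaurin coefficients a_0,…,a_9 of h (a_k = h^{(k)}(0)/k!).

L = (1 + 6·x + 12·x^2 + 8·x^3) - 2·Dx + (1 + 2·x)·Dx^2  (order 2).
h: a_k = 4, 0, -2, -4, -11/6, 2/3, 179/180, 19/30, 841/10080, -139/1260, …
ICs: h(0) = 4, h′(0) = 0.

f: a_k = 4, 0, -2, 0, 1/6, 0, -1/180, 0, 1/10080, 0, …
Change of var in L_f (x↦r) gives L₀.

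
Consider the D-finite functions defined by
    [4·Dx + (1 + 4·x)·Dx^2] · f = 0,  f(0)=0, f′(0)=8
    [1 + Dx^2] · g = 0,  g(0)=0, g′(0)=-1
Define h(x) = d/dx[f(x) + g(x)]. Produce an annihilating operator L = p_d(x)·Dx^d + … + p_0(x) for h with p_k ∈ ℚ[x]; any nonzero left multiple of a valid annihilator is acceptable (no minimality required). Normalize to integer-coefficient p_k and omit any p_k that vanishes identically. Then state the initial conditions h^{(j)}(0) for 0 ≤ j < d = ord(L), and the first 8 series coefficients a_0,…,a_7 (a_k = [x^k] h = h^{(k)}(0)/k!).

L = (388 + 32·x + 64·x^2) + (33 + 140·x + 48·x^2 + 64·x^3)·Dx + (388 + 32·x + 64·x^2)·Dx^2 + (33 + 140·x + 48·x^2 + 64·x^3)·Dx^3  (order 3).
h: a_k = 7, -32, 257/2, -512, 49151/24, -8192, 23592961/720, -131072, …
ICs: h(0) = 7, h′(0) = -32, h′′(0) = 257.

f: a_k = 0, 8, -16, 128/3, -128, 2048/5, -4096/3, 32768/7, …
g: a_k = 0, -1, 0, 1/6, 0, -1/120, 0, 1/5040, …
f+g: L₀ = lclm(L_f,L_g), ord ≤ 2+2.
h=h₀': d/dx-closure on L₀ ⇒ L.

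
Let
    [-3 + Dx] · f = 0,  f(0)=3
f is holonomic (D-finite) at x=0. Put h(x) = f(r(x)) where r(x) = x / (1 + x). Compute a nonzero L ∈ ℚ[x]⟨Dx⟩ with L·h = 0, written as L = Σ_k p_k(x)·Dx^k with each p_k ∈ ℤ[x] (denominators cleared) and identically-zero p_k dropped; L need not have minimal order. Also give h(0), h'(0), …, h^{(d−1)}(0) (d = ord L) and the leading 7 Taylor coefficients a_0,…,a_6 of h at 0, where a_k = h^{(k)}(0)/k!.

f: a_k = 3, 9, 27/2, 27/2, 81/8, 243/40, 243/80, …
Change of var in L_f (x↦r) gives L₀.
L = -3 + (1 + 2·x + x^2)·Dx  (order 1).
h: a_k = 3, 9, 9/2, -9/2, 9/8, 63/40, -207/80, …
ICs: h(0) = 3.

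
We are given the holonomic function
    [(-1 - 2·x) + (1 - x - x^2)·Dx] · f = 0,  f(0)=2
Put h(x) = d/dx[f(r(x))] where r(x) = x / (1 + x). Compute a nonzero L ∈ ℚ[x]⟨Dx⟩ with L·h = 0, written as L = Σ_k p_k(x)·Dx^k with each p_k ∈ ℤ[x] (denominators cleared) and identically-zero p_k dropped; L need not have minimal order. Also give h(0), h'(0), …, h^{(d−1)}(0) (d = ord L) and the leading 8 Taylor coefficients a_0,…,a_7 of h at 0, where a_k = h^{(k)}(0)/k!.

f: a_k = 2, 2, 4, 6, 10, 16, 26, 42, …
h₀=f(r): pull back L_f along r ⇒ L₀.
h=h₀': d/dx-closure on L₀ ⇒ L.
L = (2 + 6·x + 12·x^2 + 6·x^3) + (-1 - 5·x - 6·x^2 + x^3 + 3·x^4)·Dx  (order 1).
h: a_k = 2, 4, 0, 8, -10, 24, -42, 80, …
ICs: h(0) = 2.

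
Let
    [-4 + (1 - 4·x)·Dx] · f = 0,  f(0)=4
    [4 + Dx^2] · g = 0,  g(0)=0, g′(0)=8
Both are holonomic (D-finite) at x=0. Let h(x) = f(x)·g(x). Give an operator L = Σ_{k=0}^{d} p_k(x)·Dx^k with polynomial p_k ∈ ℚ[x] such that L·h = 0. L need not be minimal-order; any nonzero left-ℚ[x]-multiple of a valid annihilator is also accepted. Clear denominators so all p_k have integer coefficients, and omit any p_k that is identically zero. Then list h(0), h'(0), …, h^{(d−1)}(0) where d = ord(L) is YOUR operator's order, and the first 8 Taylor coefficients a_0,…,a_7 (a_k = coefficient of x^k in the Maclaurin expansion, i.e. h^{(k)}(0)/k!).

L = (-4 + 16·x) + 8·Dx + (-1 + 4·x)·Dx^2  (order 2).
h: a_k = 0, 32, 128, 1472/3, 5888/3, 117824/15, 471296/15, 39588736/315, …
ICs: h(0) = 0, h′(0) = 32.

f: a_k = 4, 16, 64, 256, 1024, 4096, 16384, 65536, …
g: a_k = 0, 8, 0, -16/3, 0, 16/15, 0, -32/315, …
Sym-product of L_f,L_g gives L₀ (≤ ord 2).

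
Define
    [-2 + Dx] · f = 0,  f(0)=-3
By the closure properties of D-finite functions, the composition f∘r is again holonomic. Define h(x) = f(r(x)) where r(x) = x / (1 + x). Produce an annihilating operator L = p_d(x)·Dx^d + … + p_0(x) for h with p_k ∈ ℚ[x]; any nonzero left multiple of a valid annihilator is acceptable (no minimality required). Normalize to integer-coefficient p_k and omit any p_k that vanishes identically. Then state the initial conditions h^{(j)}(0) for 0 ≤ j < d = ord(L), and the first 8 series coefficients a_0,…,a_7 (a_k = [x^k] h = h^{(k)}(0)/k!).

L = -2 + (1 + 2·x + x^2)·Dx  (order 1).
h: a_k = -3, -6, 0, 2, -2, 6/5, -4/15, -10/21, …
ICs: h(0) = -3.

f: a_k = -3, -6, -6, -4, -2, -4/5, -4/15, -8/105, …
f∘r: x↦r, Dx↦Dx/r' in L_f ⇒ L₀.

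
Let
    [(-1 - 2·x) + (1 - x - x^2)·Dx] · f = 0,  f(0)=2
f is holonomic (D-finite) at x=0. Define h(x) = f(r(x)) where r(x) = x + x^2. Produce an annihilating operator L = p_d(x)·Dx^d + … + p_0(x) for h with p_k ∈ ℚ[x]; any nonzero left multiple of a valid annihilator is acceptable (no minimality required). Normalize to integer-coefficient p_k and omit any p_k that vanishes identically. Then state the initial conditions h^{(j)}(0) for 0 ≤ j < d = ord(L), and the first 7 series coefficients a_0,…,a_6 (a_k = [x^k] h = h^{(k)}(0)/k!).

f: a_k = 2, 2, 4, 6, 10, 16, 26, …
h₀=f(r): pull back L_f along r ⇒ L₀.
L = (1 + 4·x + 6·x^2 + 4·x^3) + (-1 + x + 2·x^2 + 2·x^3 + x^4)·Dx  (order 1).
h: a_k = 2, 2, 6, 14, 32, 74, 172, …
ICs: h(0) = 2.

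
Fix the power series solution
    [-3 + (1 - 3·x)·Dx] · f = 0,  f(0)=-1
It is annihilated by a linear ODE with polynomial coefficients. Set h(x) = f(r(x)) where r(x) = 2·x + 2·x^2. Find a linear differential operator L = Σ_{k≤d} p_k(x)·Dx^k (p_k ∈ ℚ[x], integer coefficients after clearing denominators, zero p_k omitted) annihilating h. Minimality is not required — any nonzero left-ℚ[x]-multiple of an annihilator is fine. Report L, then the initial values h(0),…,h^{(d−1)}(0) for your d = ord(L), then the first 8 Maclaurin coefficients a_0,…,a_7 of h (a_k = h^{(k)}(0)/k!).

f: a_k = -1, -3, -9, -27, -81, -243, -729, -2187, …
Change of var in L_f (x↦r) gives L₀.
L = (6 + 12·x) + (-1 + 6·x + 6·x^2)·Dx  (order 1).
h: a_k = -1, -6, -42, -288, -1980, -13608, -93528, -642816, …
ICs: h(0) = -1.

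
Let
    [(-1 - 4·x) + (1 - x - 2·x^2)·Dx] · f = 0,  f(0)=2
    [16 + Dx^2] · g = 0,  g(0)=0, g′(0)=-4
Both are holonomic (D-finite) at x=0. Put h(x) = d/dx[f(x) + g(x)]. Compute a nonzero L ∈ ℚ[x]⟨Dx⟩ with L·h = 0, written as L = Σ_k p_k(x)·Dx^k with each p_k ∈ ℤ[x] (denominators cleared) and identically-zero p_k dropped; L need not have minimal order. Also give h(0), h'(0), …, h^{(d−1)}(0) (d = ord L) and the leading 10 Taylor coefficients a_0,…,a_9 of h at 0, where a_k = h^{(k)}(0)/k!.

L = (2880 + 9600·x + 20736·x^2 + 7680·x^3 + 15360·x^4 + 18432·x^5 + 12288·x^6) + (-368 - 1040·x + 2400·x^2 + 2048·x^3 - 2560·x^4 + 1536·x^5 + 7168·x^6 + 4096·x^7)·Dx + (180 + 600·x + 1296·x^2 + 480·x^3 + 960·x^4 + 1152·x^5 + 768·x^6)·Dx^2 + (-23 - 65·x + 150·x^2 + 128·x^3 - 160·x^4 + 96·x^5 + 448·x^6 + 256·x^7)·Dx^3  (order 3).
h: a_k = -2, 12, 62, 88, 502/3, 516, 54574/45, 2736, 1931422/315, 13660, …
ICs: h(0) = -2, h′(0) = 12, h′′(0) = 124.

f: a_k = 2, 2, 6, 10, 22, 42, 86, 170, 342, 682, …
g: a_k = 0, -4, 0, 32/3, 0, -128/15, 0, 1024/315, 0, -2048/2835, …
Sum ⇒ L₀ = lclm(L_f,L_g) in ℚ(x)⟨Dx⟩.
Differentiate: ansatz ord ≤ ord L₀ ⇒ L.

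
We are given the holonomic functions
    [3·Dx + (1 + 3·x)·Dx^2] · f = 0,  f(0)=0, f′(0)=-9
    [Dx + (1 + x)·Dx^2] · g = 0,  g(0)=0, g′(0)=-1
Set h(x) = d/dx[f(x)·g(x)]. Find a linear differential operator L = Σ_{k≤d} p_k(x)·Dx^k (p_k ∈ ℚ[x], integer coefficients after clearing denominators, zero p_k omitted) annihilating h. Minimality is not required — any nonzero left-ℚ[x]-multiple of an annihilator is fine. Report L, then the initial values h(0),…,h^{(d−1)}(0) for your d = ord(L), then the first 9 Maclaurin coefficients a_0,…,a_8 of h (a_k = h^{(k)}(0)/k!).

f: a_k = 0, -9, 27/2, -27, 243/4, -729/5, 729/2, -6561/7, 19683/8, …
g: a_k = 0, -1, 1/2, -1/3, 1/4, -1/5, 1/6, -1/7, 1/8, …
f·g: L₀ = L_f ⊗_s L_g, ord ≤ 2·2.
h₀' ⇒ L via d/dx closure of L₀.
L = (30 + 72·x + 54·x^2) + (76 + 354·x + 540·x^2 + 270·x^3)·Dx + (29 + 200·x + 486·x^2 + 504·x^3 + 189·x^4)·Dx^2 + (2 + 19·x + 68·x^2 + 114·x^3 + 90·x^4 + 27·x^5)·Dx^3  (order 3).
h: a_k = 0, 18, -54, 147, -405, 11421/10, -16401/5, 133533/14, -1957203/70, …
ICs: h(0) = 0, h′(0) = 18, h′′(0) = -108.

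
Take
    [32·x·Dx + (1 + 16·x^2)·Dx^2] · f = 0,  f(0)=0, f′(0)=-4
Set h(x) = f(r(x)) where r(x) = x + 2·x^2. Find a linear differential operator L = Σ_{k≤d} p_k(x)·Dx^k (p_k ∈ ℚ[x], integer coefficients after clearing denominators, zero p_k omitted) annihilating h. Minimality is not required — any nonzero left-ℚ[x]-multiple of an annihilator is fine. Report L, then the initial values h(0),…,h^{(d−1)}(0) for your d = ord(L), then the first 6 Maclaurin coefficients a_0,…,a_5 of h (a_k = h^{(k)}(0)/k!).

f: a_k = 0, -4, 0, 64/3, 0, -1024/5, …
Change of var in L_f (x↦r) gives L₀.
L = (-4 + 32·x + 256·x^2 + 768·x^3 + 768·x^4)·Dx + (1 + 4·x + 16·x^2 + 128·x^3 + 320·x^4 + 256·x^5)·Dx^2  (order 2).
h: a_k = 0, -4, -8, 64/3, 128, 256/5, …
ICs: h(0) = 0, h′(0) = -4.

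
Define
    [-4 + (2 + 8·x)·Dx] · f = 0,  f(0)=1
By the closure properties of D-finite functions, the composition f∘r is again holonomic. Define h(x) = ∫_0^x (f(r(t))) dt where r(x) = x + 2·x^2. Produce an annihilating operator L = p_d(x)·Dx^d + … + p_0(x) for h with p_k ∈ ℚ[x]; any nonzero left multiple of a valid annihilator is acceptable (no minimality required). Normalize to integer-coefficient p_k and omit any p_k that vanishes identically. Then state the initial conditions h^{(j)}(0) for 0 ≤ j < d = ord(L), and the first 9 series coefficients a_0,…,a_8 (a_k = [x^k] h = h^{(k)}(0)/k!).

L = (-2 - 8·x)·Dx + (1 + 4·x + 8·x^2)·Dx^2  (order 2).
h: a_k = 0, 1, 1, 2/3, -1, 6/5, -2/3, -12/7, 7, …
ICs: h(0) = 0, h′(0) = 1.

f: a_k = 1, 2, -2, 4, -10, 28, -84, 264, -858, …
Change of var in L_f (x↦r) gives L₀.
Integrate: L := L₀·Dx.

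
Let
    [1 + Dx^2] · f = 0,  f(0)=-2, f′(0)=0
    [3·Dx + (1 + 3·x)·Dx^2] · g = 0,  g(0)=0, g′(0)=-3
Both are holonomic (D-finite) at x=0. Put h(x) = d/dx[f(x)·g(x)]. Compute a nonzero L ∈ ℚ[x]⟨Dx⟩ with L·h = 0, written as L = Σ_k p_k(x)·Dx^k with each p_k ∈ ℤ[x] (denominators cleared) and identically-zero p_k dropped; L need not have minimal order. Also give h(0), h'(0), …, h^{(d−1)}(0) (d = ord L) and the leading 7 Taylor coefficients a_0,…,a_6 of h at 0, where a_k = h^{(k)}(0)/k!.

f: a_k = -2, 0, 1, 0, -1/12, 0, 1/360, …
g: a_k = 0, -3, 9/2, -9, 81/4, -243/5, 243/2, …
L₀ := L_f ⊗_s L_g (sym. prod.), ord ≤ 4.
Differentiate: ansatz ord ≤ ord L₀ ⇒ L.
L = (-8897 - 1764·x - 7722·x^2 - 14364·x^3 - 7533·x^4 + 5832·x^5 + 2916·x^6) + (-3432 - 13248·x - 12420·x^2 - 8100·x^3 + 9720·x^4 + 5832·x^5)·Dx + (-9100 - 3204·x - 11070·x^2 - 17064·x^3 - 6318·x^4 + 11664·x^5 + 5832·x^6)·Dx^2 + (-3432 - 13248·x - 12420·x^2 - 8100·x^3 + 9720·x^4 + 5832·x^5)·Dx^3 + (-203 - 1440·x - 3348·x^2 - 2700·x^3 + 1215·x^4 + 5832·x^5 + 2916·x^6)·Dx^4  (order 4).
h: a_k = 6, -18, 45, -144, 1769/4, -5355/4, 484679/120, …
ICs: h(0) = 6, h′(0) = -18, h′′(0) = 90, h′′′(0) = -864.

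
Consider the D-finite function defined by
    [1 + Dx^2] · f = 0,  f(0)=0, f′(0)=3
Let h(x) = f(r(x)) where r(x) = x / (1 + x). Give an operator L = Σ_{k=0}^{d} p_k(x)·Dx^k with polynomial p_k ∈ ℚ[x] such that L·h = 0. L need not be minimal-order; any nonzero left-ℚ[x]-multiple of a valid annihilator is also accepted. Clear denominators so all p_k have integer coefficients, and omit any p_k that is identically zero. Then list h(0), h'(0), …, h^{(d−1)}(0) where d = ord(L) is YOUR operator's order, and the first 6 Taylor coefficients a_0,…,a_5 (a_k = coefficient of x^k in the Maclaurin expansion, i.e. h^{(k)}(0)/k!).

f: a_k = 0, 3, 0, -1/2, 0, 1/40, …
h₀=f(r): pull back L_f along r ⇒ L₀.
L = 1 + (2 + 6·x + 6·x^2 + 2·x^3)·Dx + (1 + 4·x + 6·x^2 + 4·x^3 + x^4)·Dx^2  (order 2).
h: a_k = 0, 3, -3, 5/2, -3/2, 1/40, …
ICs: h(0) = 0, h′(0) = 3.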